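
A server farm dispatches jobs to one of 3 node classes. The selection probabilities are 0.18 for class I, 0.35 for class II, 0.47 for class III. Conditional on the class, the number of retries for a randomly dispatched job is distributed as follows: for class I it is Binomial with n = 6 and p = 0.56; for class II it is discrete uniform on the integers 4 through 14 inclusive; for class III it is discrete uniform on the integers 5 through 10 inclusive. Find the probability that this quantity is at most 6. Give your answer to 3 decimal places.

Conditional on each class, P(X ≤ 6): I: 1; II: 0.272727; III: 0.333333.
By total probability, P(X ≤ 6) = 0.18·1 + 0.35·0.272727 + 0.47·0.333333 = 0.432121.

0.432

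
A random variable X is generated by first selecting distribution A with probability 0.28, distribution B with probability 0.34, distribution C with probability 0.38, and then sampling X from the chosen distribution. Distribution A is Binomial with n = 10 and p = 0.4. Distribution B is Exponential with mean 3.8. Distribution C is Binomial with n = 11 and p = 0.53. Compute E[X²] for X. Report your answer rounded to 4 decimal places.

28.9282

For each component E[X²] = Var + (mean)², giving A: 18.4; B: 28.88; C: 36.729.
Overall E[X²] = 0.28·18.4 + 0.34·28.88 + 0.38·36.729 = 28.9282.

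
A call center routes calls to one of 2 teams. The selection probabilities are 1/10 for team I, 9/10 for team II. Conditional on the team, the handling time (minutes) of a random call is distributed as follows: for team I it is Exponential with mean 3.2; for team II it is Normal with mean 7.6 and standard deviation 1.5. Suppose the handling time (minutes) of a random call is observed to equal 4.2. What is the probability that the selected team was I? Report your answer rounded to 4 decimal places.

Likelihoods f(4.2 | ·): I: 0.0841082; II: 0.0203781.
Posterior ∝ prior × likelihood. Numerator for I: 0.1·0.0841082 = 0.00841082.
Normalizing constant: 0.1·0.0841082 + 0.9·0.0203781 = 0.0267511.
P(I | observation) = 0.00841082 / 0.0267511 = 0.31441.

0.3144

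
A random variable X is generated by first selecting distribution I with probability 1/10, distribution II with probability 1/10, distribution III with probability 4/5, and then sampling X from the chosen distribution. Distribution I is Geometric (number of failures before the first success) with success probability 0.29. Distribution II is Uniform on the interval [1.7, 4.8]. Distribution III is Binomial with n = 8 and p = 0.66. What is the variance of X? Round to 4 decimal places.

Per component, I: μ=2.44828, E[X²]=14.4364; II: μ=3.25, E[X²]=11.3633; III: μ=5.28, E[X²]=29.6736.
E[X] = 0.1·2.44828 + 0.1·3.25 + 0.8·5.28 = 4.79383.
E[X²] = 0.1·14.4364 + 0.1·11.3633 + 0.8·29.6736 = 26.3189.
Var(X) = E[X²] − (E[X])² = 26.3189 − 22.9808 = 3.33807.

3.3381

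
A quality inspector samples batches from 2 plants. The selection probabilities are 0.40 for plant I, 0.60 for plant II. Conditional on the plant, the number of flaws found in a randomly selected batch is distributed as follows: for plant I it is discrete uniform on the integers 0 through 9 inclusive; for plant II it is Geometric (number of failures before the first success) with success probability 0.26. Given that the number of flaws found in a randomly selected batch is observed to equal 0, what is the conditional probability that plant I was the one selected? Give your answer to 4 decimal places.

Likelihoods P(X=0 | ·): I: 0.1; II: 0.26.
Posterior ∝ prior × likelihood. Numerator for I: 0.4·0.1 = 0.04.
Normalizing constant: 0.4·0.1 + 0.6·0.26 = 0.196.
P(I | observation) = 0.04 / 0.196 = 0.204082.

0.2041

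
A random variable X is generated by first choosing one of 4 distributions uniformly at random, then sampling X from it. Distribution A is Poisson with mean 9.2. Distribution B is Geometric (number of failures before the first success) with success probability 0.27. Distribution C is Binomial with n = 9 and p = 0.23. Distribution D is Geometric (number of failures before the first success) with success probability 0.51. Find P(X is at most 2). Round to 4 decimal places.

0.5388

Conditional on each component, P(X ≤ 2): A: 0.00530659; B: 0.610983; C: 0.656577; D: 0.882351.
By total probability, P(X ≤ 2) = 0.25·0.00530659 + 0.25·0.610983 + 0.25·0.656577 + 0.25·0.882351 = 0.538804.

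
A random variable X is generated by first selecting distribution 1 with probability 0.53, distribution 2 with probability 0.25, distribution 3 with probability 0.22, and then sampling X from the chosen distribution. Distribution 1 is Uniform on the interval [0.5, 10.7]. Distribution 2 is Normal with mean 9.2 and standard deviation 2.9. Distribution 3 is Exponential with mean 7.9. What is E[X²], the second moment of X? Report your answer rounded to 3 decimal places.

For each component E[X²] = Var + (mean)², giving 1: 40.03; 2: 93.05; 3: 124.82.
Overall E[X²] = 0.53·40.03 + 0.25·93.05 + 0.22·124.82 = 71.9388.

71.939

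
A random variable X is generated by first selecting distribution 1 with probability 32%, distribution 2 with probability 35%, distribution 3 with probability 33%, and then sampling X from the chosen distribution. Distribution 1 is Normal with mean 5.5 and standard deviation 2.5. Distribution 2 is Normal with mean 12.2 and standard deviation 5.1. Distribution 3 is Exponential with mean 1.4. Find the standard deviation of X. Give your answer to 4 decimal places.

Per component, 1: μ=5.5, E[X²]=36.5; 2: μ=12.2, E[X²]=174.85; 3: μ=1.4, E[X²]=3.92.
E[X] = 0.32·5.5 + 0.35·12.2 + 0.33·1.4 = 6.492.
E[X²] = 0.32·36.5 + 0.35·174.85 + 0.33·3.92 = 74.1711.
Var(X) = E[X²] − (E[X])² = 74.1711 − 42.1461 = 32.025.
SD(X) = √32.025 = 5.65907.

5.6591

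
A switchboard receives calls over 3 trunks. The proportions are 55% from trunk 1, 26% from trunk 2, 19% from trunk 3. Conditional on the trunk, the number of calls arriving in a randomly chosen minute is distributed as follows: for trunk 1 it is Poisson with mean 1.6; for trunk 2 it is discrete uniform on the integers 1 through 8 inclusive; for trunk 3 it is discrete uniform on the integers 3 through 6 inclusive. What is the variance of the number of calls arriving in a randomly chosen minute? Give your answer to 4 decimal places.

Per component, 1: μ=1.6, E[X²]=4.16; 2: μ=4.5, E[X²]=25.5; 3: μ=4.5, E[X²]=21.5.
E[X] = 0.55·1.6 + 0.26·4.5 + 0.19·4.5 = 2.905.
E[X²] = 0.55·4.16 + 0.26·25.5 + 0.19·21.5 = 13.003.
Var(X) = E[X²] − (E[X])² = 13.003 − 8.43903 = 4.56397.

4.5640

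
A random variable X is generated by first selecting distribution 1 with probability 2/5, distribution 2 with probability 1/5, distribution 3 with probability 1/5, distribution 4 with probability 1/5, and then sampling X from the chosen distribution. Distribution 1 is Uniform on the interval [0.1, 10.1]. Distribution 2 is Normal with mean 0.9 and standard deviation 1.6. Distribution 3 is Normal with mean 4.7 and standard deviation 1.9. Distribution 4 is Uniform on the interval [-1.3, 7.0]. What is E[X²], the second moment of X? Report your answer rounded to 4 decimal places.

22.3240

For each component E[X²] = Var + (mean)², giving 1: 34.3433; 2: 3.37; 3: 25.7; 4: 13.8633.
Overall E[X²] = 0.4·34.3433 + 0.2·3.37 + 0.2·25.7 + 0.2·13.8633 = 22.324.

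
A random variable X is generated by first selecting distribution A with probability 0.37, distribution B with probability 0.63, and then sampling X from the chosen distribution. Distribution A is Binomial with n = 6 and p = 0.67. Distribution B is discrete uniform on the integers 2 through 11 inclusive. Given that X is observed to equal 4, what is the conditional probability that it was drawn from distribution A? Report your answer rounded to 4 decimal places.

0.6591

Likelihoods P(X=4 | ·): A: 0.329169; B: 0.1.
Posterior ∝ prior × likelihood. Numerator for A: 0.37·0.329169 = 0.121792.
Normalizing constant: 0.37·0.329169 + 0.63·0.1 = 0.184792.
P(A | observation) = 0.121792 / 0.184792 = 0.659077.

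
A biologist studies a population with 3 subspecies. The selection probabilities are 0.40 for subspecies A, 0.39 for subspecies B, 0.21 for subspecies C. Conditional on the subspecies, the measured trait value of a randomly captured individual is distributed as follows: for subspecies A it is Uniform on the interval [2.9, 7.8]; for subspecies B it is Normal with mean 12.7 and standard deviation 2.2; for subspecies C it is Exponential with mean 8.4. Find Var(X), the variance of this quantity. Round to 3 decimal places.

Per component, A: μ=5.35, E[X²]=30.6233; B: μ=12.7, E[X²]=166.13; C: μ=8.4, E[X²]=141.12.
E[X] = 0.4·5.35 + 0.39·12.7 + 0.21·8.4 = 8.857.
E[X²] = 0.4·30.6233 + 0.39·166.13 + 0.21·141.12 = 106.675.
Var(X) = E[X²] − (E[X])² = 106.675 − 78.4464 = 28.2288.

28.229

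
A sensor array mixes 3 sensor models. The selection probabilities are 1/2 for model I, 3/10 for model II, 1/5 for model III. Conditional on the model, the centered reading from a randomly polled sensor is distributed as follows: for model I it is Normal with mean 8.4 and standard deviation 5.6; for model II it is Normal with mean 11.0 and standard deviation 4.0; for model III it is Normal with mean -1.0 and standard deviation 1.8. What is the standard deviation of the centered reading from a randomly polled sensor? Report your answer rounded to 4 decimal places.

Per component, I: μ=8.4, E[X²]=101.92; II: μ=11, E[X²]=137; III: μ=-1, E[X²]=4.24.
E[X] = 0.5·8.4 + 0.3·11 + 0.2·-1 = 7.3.
E[X²] = 0.5·101.92 + 0.3·137 + 0.2·4.24 = 92.908.
Var(X) = E[X²] − (E[X])² = 92.908 − 53.29 = 39.618.
SD(X) = √39.618 = 6.29428.

6.2943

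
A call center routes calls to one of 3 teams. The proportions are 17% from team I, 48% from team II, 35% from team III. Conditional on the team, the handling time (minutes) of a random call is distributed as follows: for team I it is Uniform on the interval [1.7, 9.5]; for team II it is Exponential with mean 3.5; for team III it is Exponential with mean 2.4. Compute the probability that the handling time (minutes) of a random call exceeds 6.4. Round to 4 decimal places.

0.1690

Conditional on each team, P(X > 6.4): I: 0.397436; II: 0.160643; III: 0.0694835.
By total probability, P(X > 6.4) = 0.17·0.397436 + 0.48·0.160643 + 0.35·0.0694835 = 0.168992.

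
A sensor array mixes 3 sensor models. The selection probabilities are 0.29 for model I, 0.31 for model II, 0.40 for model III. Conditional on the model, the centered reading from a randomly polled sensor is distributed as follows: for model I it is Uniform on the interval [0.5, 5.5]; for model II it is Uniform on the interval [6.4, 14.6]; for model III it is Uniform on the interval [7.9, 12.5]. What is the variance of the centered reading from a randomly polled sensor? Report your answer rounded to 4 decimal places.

14.1280

Per component, I: μ=3, E[X²]=11.0833; II: μ=10.5, E[X²]=115.853; III: μ=10.2, E[X²]=105.803.
E[X] = 0.29·3 + 0.31·10.5 + 0.4·10.2 = 8.205.
E[X²] = 0.29·11.0833 + 0.31·115.853 + 0.4·105.803 = 81.45.
Var(X) = E[X²] − (E[X])² = 81.45 − 67.322 = 14.128.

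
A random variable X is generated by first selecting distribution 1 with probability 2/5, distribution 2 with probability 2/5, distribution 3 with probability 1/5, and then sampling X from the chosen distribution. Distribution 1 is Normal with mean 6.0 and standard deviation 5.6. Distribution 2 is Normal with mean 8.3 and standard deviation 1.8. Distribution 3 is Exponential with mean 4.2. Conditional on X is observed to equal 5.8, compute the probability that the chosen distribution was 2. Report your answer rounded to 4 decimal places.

0.4552

Likelihoods f(5.8 | ·): 1: 0.0711943; 2: 0.0844808; 3: 0.0598426.
Posterior ∝ prior × likelihood. Numerator for 2: 0.4·0.0844808 = 0.0337923.
Normalizing constant: 0.4·0.0711943 + 0.4·0.0844808 + 0.2·0.0598426 = 0.0742385.
P(2 | observation) = 0.0337923 / 0.0742385 = 0.455185.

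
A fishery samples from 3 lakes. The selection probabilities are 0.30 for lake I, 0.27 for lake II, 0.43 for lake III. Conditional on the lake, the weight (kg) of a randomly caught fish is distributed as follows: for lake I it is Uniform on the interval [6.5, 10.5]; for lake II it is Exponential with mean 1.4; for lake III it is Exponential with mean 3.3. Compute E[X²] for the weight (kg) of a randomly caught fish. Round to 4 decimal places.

For each component E[X²] = Var + (mean)², giving I: 73.5833; II: 3.92; III: 21.78.
Overall E[X²] = 0.3·73.5833 + 0.27·3.92 + 0.43·21.78 = 32.4988.

32.4988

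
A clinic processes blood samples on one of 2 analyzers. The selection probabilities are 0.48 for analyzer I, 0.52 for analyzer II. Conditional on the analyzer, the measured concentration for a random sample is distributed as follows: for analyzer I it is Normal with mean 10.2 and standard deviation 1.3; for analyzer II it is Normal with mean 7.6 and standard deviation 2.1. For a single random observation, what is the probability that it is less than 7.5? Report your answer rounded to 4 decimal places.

0.2592

Conditional on each analyzer, P(X < 7.5): I: 0.0189043; II: 0.48101.
By total probability, P(X < 7.5) = 0.48·0.0189043 + 0.52·0.48101 = 0.259199.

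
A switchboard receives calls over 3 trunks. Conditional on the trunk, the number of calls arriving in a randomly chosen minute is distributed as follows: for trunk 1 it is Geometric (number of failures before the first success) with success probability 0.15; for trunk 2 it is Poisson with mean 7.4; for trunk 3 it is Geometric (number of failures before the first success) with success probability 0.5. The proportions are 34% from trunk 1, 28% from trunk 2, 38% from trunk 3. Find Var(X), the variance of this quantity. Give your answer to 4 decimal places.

23.1343

Per component, 1: μ=5.66667, E[X²]=69.8889; 2: μ=7.4, E[X²]=62.16; 3: μ=1, E[X²]=3.
E[X] = 0.34·5.66667 + 0.28·7.4 + 0.38·1 = 4.37867.
E[X²] = 0.34·69.8889 + 0.28·62.16 + 0.38·3 = 42.307.
Var(X) = E[X²] − (E[X])² = 42.307 − 19.1727 = 23.1343.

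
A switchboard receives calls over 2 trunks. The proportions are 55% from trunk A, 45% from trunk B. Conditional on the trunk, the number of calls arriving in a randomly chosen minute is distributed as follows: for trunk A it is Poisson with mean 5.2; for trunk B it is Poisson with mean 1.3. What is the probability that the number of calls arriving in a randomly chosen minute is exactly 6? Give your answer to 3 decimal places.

0.084

Conditional on each trunk, P(X = 6): A: 0.15148; B: 0.00182703.
By total probability, P(X = 6) = 0.55·0.15148 + 0.45·0.00182703 = 0.0841363.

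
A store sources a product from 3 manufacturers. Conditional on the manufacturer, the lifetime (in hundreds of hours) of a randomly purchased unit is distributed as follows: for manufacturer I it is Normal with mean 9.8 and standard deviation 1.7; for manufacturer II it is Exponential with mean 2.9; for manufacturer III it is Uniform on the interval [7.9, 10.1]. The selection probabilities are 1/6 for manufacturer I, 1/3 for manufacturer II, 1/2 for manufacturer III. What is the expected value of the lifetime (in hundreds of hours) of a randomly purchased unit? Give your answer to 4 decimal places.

7.1000

Component means — I: 9.8; II: 2.9; III: 9.
E[X] = 0.166667·9.8 + 0.333333·2.9 + 0.5·9 = 7.1.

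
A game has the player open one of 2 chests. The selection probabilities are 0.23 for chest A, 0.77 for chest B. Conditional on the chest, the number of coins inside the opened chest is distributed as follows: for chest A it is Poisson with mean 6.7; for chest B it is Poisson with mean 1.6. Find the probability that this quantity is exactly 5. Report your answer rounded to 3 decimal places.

Conditional on each chest, P(X = 5): A: 0.13849; B: 0.017642.
By total probability, P(X = 5) = 0.23·0.13849 + 0.77·0.017642 = 0.0454371.

0.045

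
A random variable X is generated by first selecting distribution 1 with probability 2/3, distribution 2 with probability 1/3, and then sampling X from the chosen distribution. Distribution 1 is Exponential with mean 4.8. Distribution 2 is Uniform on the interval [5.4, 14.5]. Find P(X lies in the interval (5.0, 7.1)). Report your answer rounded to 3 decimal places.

0.146

Conditional on each component, P(5.0 < X < 7.1): 1: 0.125039; 2: 0.186813.
By total probability, P(5.0 < X < 7.1) = 0.666667·0.125039 + 0.333333·0.186813 = 0.14563.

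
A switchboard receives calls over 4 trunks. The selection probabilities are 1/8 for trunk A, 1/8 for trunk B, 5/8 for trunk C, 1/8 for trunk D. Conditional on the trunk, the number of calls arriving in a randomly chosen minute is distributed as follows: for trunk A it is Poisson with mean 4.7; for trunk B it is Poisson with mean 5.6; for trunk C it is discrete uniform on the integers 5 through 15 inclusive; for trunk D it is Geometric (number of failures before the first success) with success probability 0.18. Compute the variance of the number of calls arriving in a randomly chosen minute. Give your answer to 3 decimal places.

Per component, A: μ=4.7, E[X²]=26.79; B: μ=5.6, E[X²]=36.96; C: μ=10, E[X²]=110; D: μ=4.55556, E[X²]=46.0617.
E[X] = 0.125·4.7 + 0.125·5.6 + 0.625·10 + 0.125·4.55556 = 8.10694.
E[X²] = 0.125·26.79 + 0.125·36.96 + 0.625·110 + 0.125·46.0617 = 82.4765.
Var(X) = E[X²] − (E[X])² = 82.4765 − 65.7225 = 16.7539.

16.754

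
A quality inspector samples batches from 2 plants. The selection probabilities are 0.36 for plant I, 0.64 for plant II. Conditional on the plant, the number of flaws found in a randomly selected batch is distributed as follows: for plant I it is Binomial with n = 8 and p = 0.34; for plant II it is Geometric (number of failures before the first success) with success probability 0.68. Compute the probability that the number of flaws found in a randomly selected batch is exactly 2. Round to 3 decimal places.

0.141

Conditional on each plant, P(X = 2): I: 0.267534; II: 0.069632.
By total probability, P(X = 2) = 0.36·0.267534 + 0.64·0.069632 = 0.140877.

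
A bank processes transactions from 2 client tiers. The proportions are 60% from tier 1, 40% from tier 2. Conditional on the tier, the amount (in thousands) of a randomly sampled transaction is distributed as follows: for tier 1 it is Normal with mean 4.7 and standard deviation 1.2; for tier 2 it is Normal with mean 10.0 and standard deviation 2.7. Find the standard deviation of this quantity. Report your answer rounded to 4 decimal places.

Per component, 1: μ=4.7, E[X²]=23.53; 2: μ=10, E[X²]=107.29.
E[X] = 0.6·4.7 + 0.4·10 = 6.82.
E[X²] = 0.6·23.53 + 0.4·107.29 = 57.034.
Var(X) = E[X²] − (E[X])² = 57.034 − 46.5124 = 10.5216.
SD(X) = √10.5216 = 3.2437.

3.2437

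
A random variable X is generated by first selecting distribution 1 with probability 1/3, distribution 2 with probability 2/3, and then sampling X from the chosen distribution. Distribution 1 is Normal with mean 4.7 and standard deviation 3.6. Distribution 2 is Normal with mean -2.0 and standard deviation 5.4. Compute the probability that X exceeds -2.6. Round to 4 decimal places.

Conditional on each component, P(X > -2.6): 1: 0.978709; 2: 0.544236.
By total probability, P(X > -2.6) = 0.333333·0.978709 + 0.666667·0.544236 = 0.68906.

0.6891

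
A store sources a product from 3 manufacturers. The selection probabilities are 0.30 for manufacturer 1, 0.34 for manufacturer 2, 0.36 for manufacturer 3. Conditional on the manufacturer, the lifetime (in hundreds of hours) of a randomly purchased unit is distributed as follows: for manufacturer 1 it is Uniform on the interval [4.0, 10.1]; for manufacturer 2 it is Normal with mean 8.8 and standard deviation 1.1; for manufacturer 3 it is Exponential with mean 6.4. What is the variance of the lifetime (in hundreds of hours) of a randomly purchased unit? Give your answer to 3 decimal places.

Per component, 1: μ=7.05, E[X²]=52.8033; 2: μ=8.8, E[X²]=78.65; 3: μ=6.4, E[X²]=81.92.
E[X] = 0.3·7.05 + 0.34·8.8 + 0.36·6.4 = 7.411.
E[X²] = 0.3·52.8033 + 0.34·78.65 + 0.36·81.92 = 72.0732.
Var(X) = E[X²] − (E[X])² = 72.0732 − 54.9229 = 17.1503.

17.150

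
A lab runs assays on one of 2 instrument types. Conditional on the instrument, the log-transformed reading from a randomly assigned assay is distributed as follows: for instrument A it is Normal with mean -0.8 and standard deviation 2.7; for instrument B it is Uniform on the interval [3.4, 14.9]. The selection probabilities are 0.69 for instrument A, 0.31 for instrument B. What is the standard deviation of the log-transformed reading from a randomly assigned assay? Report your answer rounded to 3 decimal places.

Per component, A: μ=-0.8, E[X²]=7.93; B: μ=9.15, E[X²]=94.7433.
E[X] = 0.69·-0.8 + 0.31·9.15 = 2.2845.
E[X²] = 0.69·7.93 + 0.31·94.7433 = 34.8421.
Var(X) = E[X²] − (E[X])² = 34.8421 − 5.21894 = 29.6232.
SD(X) = √29.6232 = 5.44272.

5.443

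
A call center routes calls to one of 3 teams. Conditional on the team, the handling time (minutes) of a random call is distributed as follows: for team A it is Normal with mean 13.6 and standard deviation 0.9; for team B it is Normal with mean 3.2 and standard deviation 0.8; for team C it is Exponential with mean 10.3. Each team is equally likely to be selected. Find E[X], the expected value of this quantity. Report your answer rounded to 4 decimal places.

Component means — A: 13.6; B: 3.2; C: 10.3.
E[X] = 0.333333·13.6 + 0.333333·3.2 + 0.333333·10.3 = 9.03333.

9.0333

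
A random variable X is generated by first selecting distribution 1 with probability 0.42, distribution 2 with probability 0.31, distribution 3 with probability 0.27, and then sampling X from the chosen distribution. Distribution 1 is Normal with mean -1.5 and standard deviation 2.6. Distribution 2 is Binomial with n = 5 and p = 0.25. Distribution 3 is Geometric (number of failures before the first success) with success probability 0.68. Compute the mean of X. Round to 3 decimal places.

Component means — 1: -1.5; 2: 1.25; 3: 0.470588.
E[X] = 0.42·-1.5 + 0.31·1.25 + 0.27·0.470588 = -0.115441.

-0.115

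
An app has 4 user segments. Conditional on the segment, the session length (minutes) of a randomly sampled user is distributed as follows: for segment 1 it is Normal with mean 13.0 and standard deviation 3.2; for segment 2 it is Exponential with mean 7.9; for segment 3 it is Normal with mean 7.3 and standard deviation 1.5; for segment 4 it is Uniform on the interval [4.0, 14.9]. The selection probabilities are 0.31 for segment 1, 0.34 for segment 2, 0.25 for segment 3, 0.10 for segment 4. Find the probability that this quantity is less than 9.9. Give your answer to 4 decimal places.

Conditional on each segment, P(X < 9.9): 1: 0.166335; 2: 0.7144; 3: 0.958482; 4: 0.541284.
By total probability, P(X < 9.9) = 0.31·0.166335 + 0.34·0.7144 + 0.25·0.958482 + 0.1·0.541284 = 0.588209.

0.5882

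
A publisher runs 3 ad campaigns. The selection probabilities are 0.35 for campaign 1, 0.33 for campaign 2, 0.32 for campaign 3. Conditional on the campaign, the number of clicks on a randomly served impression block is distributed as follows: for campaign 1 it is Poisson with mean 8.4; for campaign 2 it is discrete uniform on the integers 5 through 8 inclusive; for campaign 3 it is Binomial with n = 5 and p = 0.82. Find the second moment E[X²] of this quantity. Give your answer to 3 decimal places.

47.606

For each component E[X²] = Var + (mean)², giving 1: 78.96; 2: 43.5; 3: 17.548.
Overall E[X²] = 0.35·78.96 + 0.33·43.5 + 0.32·17.548 = 47.6064.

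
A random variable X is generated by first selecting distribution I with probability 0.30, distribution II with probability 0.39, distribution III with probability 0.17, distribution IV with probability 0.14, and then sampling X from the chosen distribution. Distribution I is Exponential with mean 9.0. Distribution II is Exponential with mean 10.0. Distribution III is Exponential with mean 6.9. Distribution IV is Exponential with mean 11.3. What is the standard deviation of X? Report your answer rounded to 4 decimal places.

9.5407

Per component, I: μ=9, E[X²]=162; II: μ=10, E[X²]=200; III: μ=6.9, E[X²]=95.22; IV: μ=11.3, E[X²]=255.38.
E[X] = 0.3·9 + 0.39·10 + 0.17·6.9 + 0.14·11.3 = 9.355.
E[X²] = 0.3·162 + 0.39·200 + 0.17·95.22 + 0.14·255.38 = 178.541.
Var(X) = E[X²] − (E[X])² = 178.541 − 87.516 = 91.0246.
SD(X) = √91.0246 = 9.54068.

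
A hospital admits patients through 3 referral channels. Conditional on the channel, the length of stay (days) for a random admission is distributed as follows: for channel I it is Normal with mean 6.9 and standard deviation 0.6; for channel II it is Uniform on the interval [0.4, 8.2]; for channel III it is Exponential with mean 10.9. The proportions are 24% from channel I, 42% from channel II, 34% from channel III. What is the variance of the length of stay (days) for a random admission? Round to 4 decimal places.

Per component, I: μ=6.9, E[X²]=47.97; II: μ=4.3, E[X²]=23.56; III: μ=10.9, E[X²]=237.62.
E[X] = 0.24·6.9 + 0.42·4.3 + 0.34·10.9 = 7.168.
E[X²] = 0.24·47.97 + 0.42·23.56 + 0.34·237.62 = 102.199.
Var(X) = E[X²] − (E[X])² = 102.199 − 51.3802 = 50.8186.

50.8186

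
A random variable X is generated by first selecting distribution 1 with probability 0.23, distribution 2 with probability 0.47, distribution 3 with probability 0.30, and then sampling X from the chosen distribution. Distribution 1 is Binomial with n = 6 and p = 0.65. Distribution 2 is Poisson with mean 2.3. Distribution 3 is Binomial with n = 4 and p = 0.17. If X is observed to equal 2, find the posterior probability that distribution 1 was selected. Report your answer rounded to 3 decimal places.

Likelihoods P(X=2 | ·): 1: 0.0951021; 2: 0.265185; 3: 0.119455.
Posterior ∝ prior × likelihood. Numerator for 1: 0.23·0.0951021 = 0.0218735.
Normalizing constant: 0.23·0.0951021 + 0.47·0.265185 + 0.3·0.119455 = 0.182347.
P(1 | observation) = 0.0218735 / 0.182347 = 0.119955.

0.120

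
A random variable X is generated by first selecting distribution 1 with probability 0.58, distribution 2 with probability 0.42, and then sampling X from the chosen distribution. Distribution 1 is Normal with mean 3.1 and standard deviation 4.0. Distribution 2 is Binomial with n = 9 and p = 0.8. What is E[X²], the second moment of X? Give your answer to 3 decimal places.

For each component E[X²] = Var + (mean)², giving 1: 25.61; 2: 53.28.
Overall E[X²] = 0.58·25.61 + 0.42·53.28 = 37.2314.

37.231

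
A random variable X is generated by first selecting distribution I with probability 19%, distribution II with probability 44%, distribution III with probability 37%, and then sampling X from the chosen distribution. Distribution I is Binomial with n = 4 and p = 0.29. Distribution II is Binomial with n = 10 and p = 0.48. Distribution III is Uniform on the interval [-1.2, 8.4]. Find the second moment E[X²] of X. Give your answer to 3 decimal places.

19.285

For each component E[X²] = Var + (mean)², giving I: 2.1692; II: 25.536; III: 20.64.
Overall E[X²] = 0.19·2.1692 + 0.44·25.536 + 0.37·20.64 = 19.2848.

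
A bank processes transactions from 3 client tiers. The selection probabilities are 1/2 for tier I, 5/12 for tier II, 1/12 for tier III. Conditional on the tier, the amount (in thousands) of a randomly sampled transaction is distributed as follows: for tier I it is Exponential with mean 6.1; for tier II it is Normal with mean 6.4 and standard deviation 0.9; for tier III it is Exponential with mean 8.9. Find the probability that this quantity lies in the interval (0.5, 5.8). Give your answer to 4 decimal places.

Conditional on each tier, P(0.5 < X < 5.8): I: 0.534878; II: 0.252493; III: 0.424203.
By total probability, P(0.5 < X < 5.8) = 0.5·0.534878 + 0.416667·0.252493 + 0.0833333·0.424203 = 0.407994.

0.4080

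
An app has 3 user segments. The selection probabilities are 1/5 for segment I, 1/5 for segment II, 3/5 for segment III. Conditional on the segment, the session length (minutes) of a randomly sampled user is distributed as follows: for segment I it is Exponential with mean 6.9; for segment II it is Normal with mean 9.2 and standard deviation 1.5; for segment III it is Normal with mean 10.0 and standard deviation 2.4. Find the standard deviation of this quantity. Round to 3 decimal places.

Per component, I: μ=6.9, E[X²]=95.22; II: μ=9.2, E[X²]=86.89; III: μ=10, E[X²]=105.76.
E[X] = 0.2·6.9 + 0.2·9.2 + 0.6·10 = 9.22.
E[X²] = 0.2·95.22 + 0.2·86.89 + 0.6·105.76 = 99.878.
Var(X) = E[X²] − (E[X])² = 99.878 − 85.0084 = 14.8696.
SD(X) = √14.8696 = 3.85611.

3.856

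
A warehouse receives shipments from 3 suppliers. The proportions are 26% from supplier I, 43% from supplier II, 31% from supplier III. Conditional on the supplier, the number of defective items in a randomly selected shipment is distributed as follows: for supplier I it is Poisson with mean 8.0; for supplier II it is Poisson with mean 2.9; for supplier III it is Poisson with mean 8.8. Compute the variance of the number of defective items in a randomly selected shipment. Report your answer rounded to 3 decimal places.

Per component, I: μ=8, E[X²]=72; II: μ=2.9, E[X²]=11.31; III: μ=8.8, E[X²]=86.24.
E[X] = 0.26·8 + 0.43·2.9 + 0.31·8.8 = 6.055.
E[X²] = 0.26·72 + 0.43·11.31 + 0.31·86.24 = 50.3177.
Var(X) = E[X²] − (E[X])² = 50.3177 − 36.663 = 13.6547.

13.655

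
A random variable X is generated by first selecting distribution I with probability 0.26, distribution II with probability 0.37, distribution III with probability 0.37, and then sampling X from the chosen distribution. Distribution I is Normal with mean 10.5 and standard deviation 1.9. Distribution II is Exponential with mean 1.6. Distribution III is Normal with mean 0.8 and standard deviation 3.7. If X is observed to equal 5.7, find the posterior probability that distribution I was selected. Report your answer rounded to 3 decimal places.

0.088

Likelihoods f(5.7 | ·): I: 0.00863503; II: 0.0177299; III: 0.0448609.
Posterior ∝ prior × likelihood. Numerator for I: 0.26·0.00863503 = 0.00224511.
Normalizing constant: 0.26·0.00863503 + 0.37·0.0177299 + 0.37·0.0448609 = 0.0254037.
P(I | observation) = 0.00224511 / 0.0254037 = 0.0883772.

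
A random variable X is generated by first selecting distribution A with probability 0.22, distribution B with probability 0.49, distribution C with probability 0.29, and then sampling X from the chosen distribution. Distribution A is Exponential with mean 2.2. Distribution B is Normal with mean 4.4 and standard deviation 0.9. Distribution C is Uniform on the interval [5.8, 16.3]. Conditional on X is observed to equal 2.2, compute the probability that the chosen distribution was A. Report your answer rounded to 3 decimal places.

0.771

Likelihoods f(2.2 | ·): A: 0.167218; B: 0.0223432; C: 0.
Posterior ∝ prior × likelihood. Numerator for A: 0.22·0.167218 = 0.0367879.
Normalizing constant: 0.22·0.167218 + 0.49·0.0223432 + 0.29·0 = 0.0477361.
P(A | observation) = 0.0367879 / 0.0477361 = 0.770652.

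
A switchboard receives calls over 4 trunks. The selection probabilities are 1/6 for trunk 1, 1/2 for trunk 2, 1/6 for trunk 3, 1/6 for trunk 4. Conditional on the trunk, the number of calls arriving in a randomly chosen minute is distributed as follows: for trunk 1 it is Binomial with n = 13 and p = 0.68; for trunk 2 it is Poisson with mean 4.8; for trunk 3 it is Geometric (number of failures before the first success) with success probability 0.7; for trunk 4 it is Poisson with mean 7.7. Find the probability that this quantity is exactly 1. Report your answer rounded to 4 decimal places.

Conditional on each trunk, P(X = 1): 1: 1.01918e-05; 2: 0.0395028; 3: 0.21; 4: 0.00348677.
By total probability, P(X = 1) = 0.166667·1.01918e-05 + 0.5·0.0395028 + 0.166667·0.21 + 0.166667·0.00348677 = 0.0553342.

0.0553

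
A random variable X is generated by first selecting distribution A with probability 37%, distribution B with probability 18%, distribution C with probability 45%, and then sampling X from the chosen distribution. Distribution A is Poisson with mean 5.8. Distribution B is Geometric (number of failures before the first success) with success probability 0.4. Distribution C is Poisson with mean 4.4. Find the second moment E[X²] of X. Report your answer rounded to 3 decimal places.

For each component E[X²] = Var + (mean)², giving A: 39.44; B: 6; C: 23.76.
Overall E[X²] = 0.37·39.44 + 0.18·6 + 0.45·23.76 = 26.3648.

26.365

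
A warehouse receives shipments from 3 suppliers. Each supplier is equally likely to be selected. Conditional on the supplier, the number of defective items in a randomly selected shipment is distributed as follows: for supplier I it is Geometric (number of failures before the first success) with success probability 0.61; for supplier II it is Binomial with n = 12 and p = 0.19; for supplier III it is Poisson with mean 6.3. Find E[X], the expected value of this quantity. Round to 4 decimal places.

3.0731

Component means — I: 0.639344; II: 2.28; III: 6.3.
E[X] = 0.333333·0.639344 + 0.333333·2.28 + 0.333333·6.3 = 3.07311.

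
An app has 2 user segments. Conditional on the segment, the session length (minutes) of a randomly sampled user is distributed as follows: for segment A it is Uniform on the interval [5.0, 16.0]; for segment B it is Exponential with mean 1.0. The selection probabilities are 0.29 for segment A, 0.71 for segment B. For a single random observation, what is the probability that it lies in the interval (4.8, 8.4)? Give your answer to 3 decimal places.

0.095

Conditional on each segment, P(4.8 < X < 8.4): A: 0.309091; B: 0.00800488.
By total probability, P(4.8 < X < 8.4) = 0.29·0.309091 + 0.71·0.00800488 = 0.0953198.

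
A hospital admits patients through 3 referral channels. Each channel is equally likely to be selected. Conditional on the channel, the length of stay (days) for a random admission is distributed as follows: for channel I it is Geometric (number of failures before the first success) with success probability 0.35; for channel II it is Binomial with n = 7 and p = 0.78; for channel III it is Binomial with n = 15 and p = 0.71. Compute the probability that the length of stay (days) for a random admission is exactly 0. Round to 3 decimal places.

0.117

Conditional on each channel, P(X = 0): I: 0.35; II: 2.49436e-05; III: 8.62919e-09.
By total probability, P(X = 0) = 0.333333·0.35 + 0.333333·2.49436e-05 + 0.333333·8.62919e-09 = 0.116675.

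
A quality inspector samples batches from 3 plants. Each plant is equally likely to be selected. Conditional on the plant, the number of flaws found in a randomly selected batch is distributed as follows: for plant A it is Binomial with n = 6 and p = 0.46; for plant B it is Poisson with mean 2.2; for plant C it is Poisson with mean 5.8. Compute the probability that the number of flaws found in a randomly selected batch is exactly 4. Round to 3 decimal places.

0.149

Conditional on each plant, P(X = 4): A: 0.195844; B: 0.108151; C: 0.142755.
By total probability, P(X = 4) = 0.333333·0.195844 + 0.333333·0.108151 + 0.333333·0.142755 = 0.148917.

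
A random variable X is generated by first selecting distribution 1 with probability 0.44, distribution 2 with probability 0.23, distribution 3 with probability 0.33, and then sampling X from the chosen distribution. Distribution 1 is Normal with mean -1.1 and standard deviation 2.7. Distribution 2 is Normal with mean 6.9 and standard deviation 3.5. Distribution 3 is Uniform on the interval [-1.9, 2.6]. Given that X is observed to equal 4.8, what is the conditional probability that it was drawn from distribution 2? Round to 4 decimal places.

0.7857

Likelihoods f(4.8 | ·): 1: 0.0135725; 2: 0.095207; 3: 0.
Posterior ∝ prior × likelihood. Numerator for 2: 0.23·0.095207 = 0.0218976.
Normalizing constant: 0.44·0.0135725 + 0.23·0.095207 + 0.33·0 = 0.0278695.
P(2 | observation) = 0.0218976 / 0.0278695 = 0.785719.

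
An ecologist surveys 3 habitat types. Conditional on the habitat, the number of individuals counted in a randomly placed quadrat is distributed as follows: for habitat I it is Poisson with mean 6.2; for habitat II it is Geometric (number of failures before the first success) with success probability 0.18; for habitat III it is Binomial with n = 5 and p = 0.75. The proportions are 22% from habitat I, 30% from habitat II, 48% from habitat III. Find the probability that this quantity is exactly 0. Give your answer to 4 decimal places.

Conditional on each habitat, P(X = 0): I: 0.00202943; II: 0.18; III: 0.000976562.
By total probability, P(X = 0) = 0.22·0.00202943 + 0.3·0.18 + 0.48·0.000976562 = 0.0549152.

0.0549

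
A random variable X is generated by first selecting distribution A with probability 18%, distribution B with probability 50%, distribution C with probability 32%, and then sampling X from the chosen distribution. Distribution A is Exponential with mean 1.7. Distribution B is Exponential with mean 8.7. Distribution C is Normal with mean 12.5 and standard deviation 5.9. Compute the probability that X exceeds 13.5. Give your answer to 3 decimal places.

0.244

Conditional on each component, P(X > 13.5): A: 0.000355788; B: 0.211882; C: 0.432705.
By total probability, P(X > 13.5) = 0.18·0.000355788 + 0.5·0.211882 + 0.32·0.432705 = 0.244471.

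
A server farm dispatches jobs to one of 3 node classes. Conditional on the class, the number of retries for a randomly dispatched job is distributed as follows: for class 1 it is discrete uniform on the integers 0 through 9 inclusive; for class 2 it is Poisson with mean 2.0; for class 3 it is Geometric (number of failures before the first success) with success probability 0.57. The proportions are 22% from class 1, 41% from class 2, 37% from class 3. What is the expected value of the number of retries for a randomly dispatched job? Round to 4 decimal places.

Component means — 1: 4.5; 2: 2; 3: 0.754386.
E[X] = 0.22·4.5 + 0.41·2 + 0.37·0.754386 = 2.08912.

2.0891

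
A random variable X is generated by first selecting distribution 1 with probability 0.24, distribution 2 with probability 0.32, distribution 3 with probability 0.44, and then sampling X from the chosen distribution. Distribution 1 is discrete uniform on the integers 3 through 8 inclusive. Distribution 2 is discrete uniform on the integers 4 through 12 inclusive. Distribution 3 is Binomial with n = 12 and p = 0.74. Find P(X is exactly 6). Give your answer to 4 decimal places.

Conditional on each component, P(X = 6): 1: 0.166667; 2: 0.111111; 3: 0.0468708.
By total probability, P(X = 6) = 0.24·0.166667 + 0.32·0.111111 + 0.44·0.0468708 = 0.0961787.

0.0962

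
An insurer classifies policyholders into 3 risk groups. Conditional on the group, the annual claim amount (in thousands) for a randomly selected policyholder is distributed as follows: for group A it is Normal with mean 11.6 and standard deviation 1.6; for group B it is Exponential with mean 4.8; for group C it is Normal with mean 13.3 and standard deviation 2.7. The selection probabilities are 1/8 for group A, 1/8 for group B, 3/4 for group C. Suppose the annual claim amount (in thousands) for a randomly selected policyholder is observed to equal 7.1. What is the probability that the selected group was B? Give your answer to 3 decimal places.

0.410

Likelihoods f(7.1 | ·): A: 0.00477663; B: 0.0474641; C: 0.0105812.
Posterior ∝ prior × likelihood. Numerator for B: 0.125·0.0474641 = 0.00593301.
Normalizing constant: 0.125·0.00477663 + 0.125·0.0474641 + 0.75·0.0105812 = 0.014466.
P(B | observation) = 0.00593301 / 0.014466 = 0.410135.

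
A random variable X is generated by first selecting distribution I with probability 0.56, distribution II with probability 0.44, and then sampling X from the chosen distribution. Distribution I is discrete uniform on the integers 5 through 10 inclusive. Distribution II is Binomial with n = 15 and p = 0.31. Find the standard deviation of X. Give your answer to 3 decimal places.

Per component, I: μ=7.5, E[X²]=59.1667; II: μ=4.65, E[X²]=24.831.
E[X] = 0.56·7.5 + 0.44·4.65 = 6.246.
E[X²] = 0.56·59.1667 + 0.44·24.831 = 44.059.
Var(X) = E[X²] − (E[X])² = 44.059 − 39.0125 = 5.04646.
SD(X) = √5.04646 = 2.24643.

2.246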